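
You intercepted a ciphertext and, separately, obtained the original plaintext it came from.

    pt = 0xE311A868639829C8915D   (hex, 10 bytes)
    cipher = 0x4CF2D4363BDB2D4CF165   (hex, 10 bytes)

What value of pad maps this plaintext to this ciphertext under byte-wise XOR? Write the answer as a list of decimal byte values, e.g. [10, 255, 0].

[175, 227, 124, 94, 88, 67, 4, 132, 96, 56]

Since cipher = pt ⊕ pad, XORing both sides with pt gives pad = pt ⊕ cipher.
byte 0: 227 xor  76 = 175
byte 1:  17 xor 242 = 227
byte 2: 168 xor 212 = 124
byte 3: 104 xor  54 =  94
byte 4:  99 xor  59 =  88
byte 5: 152 xor 219 =  67
byte 6:  41 xor  45 =   4
byte 7: 200 xor  76 = 132
byte 8: 145 xor 241 =  96
byte 9:  93 xor 101 =  56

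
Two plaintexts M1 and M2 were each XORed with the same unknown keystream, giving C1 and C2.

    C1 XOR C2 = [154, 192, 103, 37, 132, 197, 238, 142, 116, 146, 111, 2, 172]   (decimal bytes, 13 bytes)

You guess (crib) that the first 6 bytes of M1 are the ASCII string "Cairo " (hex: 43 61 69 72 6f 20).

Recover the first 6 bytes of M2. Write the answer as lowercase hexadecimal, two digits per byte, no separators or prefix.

Since C1 ⊕ C2 = M1 ⊕ M2, XORing with the guessed M1 bytes yields the corresponding M2 bytes: M2 = (C1 ⊕ C2) ⊕ M1.
10011010 XOR 01000011 = 11011001
11000000 XOR 01100001 = 10100001
01100111 XOR 01101001 = 00001110
00100101 XOR 01110010 = 01010111
10000100 XOR 01101111 = 11101011
11000101 XOR 00100000 = 11100101

d9a10e57ebe5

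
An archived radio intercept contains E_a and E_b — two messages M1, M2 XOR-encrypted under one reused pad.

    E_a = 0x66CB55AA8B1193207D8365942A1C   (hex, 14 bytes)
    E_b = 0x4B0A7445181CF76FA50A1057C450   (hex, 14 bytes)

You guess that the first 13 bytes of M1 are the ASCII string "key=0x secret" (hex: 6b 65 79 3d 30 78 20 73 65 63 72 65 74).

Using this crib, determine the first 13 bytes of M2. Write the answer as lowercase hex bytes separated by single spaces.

First, E_a ⊕ E_b = (M1 ⊕ K) ⊕ (M2 ⊕ K) = M1 ⊕ M2, so the key drops out. Then M2 = (M1 ⊕ M2) ⊕ M1 over the first 13 bytes.
byte 0: (66 XOR 4b) XOR 6b = 2d XOR 6b = 46
byte 1: (cb XOR 0a) XOR 65 = c1 XOR 65 = a4
byte 2: (55 XOR 74) XOR 79 = 21 XOR 79 = 58
byte 3: (aa XOR 45) XOR 3d = ef XOR 3d = d2
byte 4: (8b XOR 18) XOR 30 = 93 XOR 30 = a3
byte 5: (11 XOR 1c) XOR 78 = 0d XOR 78 = 75
byte 6: (93 XOR f7) XOR 20 = 64 XOR 20 = 44
byte 7: (20 XOR 6f) XOR 73 = 4f XOR 73 = 3c
byte 8: (7d XOR a5) XOR 65 = d8 XOR 65 = bd
byte 9: (83 XOR 0a) XOR 63 = 89 XOR 63 = ea
byte 10: (65 XOR 10) XOR 72 = 75 XOR 72 = 07
byte 11: (94 XOR 57) XOR 65 = c3 XOR 65 = a6
byte 12: (2a XOR c4) XOR 74 = ee XOR 74 = 9a

46 a4 58 d2 a3 75 44 3c bd ea 07 a6 9a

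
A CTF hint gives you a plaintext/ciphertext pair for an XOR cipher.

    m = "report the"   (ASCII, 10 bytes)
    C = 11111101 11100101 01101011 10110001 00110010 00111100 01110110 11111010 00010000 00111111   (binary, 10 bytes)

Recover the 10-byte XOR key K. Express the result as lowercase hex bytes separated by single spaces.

Since C = m ⊕ K, XORing both sides with m gives K = m ⊕ C.
byte 0: 114 ⊕ 253 = 143
byte 1: 101 ⊕ 229 = 128
byte 2: 112 ⊕ 107 =  27
byte 3: 111 ⊕ 177 = 222
byte 4: 114 ⊕  50 =  64
byte 5: 116 ⊕  60 =  72
byte 6:  32 ⊕ 118 =  86
byte 7: 116 ⊕ 250 = 142
byte 8: 104 ⊕  16 = 120
byte 9: 101 ⊕  63 =  90

8f 80 1b de 40 48 56 8e 78 5a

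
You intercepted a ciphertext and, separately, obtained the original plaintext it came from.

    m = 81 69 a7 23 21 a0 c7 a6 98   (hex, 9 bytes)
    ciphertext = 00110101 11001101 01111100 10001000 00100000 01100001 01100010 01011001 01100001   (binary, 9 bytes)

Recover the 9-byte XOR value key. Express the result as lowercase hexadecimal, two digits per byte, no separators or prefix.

b4a4dbab01c1a5fff9

Since ciphertext = m ⊕ key, XORing both sides with m gives key = m ⊕ ciphertext.
81 xor 35 = b4
69 xor cd = a4
a7 xor 7c = db
23 xor 88 = ab
21 xor 20 = 01
a0 xor 61 = c1
c7 xor 62 = a5
a6 xor 59 = ff
98 xor 61 = f9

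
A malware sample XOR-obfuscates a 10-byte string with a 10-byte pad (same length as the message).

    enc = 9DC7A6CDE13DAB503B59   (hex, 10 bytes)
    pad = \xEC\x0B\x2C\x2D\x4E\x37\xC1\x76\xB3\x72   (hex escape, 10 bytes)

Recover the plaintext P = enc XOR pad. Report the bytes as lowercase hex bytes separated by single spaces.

71 cc 8a e0 af 0a 6a 26 88 2b

9d XOR ec = 71
c7 XOR 0b = cc
a6 XOR 2c = 8a
cd XOR 2d = e0
e1 XOR 4e = af
3d XOR 37 = 0a
ab XOR c1 = 6a
50 XOR 76 = 26
3b XOR b3 = 88
59 XOR 72 = 2b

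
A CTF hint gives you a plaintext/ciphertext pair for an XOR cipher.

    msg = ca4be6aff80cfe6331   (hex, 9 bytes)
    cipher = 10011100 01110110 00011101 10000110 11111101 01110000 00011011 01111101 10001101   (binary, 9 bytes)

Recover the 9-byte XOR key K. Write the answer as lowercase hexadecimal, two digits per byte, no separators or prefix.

Since cipher = msg ⊕ K, XORing both sides with msg gives K = msg ⊕ cipher.
byte 0: 202 ⊕ 156 =  86
byte 1:  75 ⊕ 118 =  61
byte 2: 230 ⊕  29 = 251
byte 3: 175 ⊕ 134 =  41
byte 4: 248 ⊕ 253 =   5
byte 5:  12 ⊕ 112 = 124
byte 6: 254 ⊕  27 = 229
byte 7:  99 ⊕ 125 =  30
byte 8:  49 ⊕ 141 = 188

563dfb29057ce51ebc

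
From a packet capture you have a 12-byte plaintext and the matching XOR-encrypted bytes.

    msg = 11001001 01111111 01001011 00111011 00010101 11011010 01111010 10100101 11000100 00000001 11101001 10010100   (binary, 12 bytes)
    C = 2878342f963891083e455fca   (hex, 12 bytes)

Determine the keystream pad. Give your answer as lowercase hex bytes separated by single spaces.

Since C = msg ⊕ pad, XORing both sides with msg gives pad = msg ⊕ C.
201 XOR  40 = 225
127 XOR 120 =   7
 75 XOR  52 = 127
 59 XOR  47 =  20
 21 XOR 150 = 131
218 XOR  56 = 226
122 XOR 145 = 235
165 XOR   8 = 173
196 XOR  62 = 250
  1 XOR  69 =  68
233 XOR  95 = 182
148 XOR 202 =  94

e1 07 7f 14 83 e2 eb ad fa 44 b6 5e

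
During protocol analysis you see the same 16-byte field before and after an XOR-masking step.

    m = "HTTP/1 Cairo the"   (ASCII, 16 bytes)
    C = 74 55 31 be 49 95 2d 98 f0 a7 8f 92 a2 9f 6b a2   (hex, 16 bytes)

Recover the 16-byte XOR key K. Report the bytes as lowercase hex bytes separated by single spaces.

3c 01 65 ee 66 a4 0d db 91 ce fd fd 82 eb 03 c7

Since C = m ⊕ K, XORing both sides with m gives K = m ⊕ C.
48 xor 74 = 3c
54 xor 55 = 01
54 xor 31 = 65
50 xor be = ee
2f xor 49 = 66
31 xor 95 = a4
20 xor 2d = 0d
43 xor 98 = db
61 xor f0 = 91
69 xor a7 = ce
72 xor 8f = fd
6f xor 92 = fd
20 xor a2 = 82
74 xor 9f = eb
68 xor 6b = 03
65 xor a2 = c7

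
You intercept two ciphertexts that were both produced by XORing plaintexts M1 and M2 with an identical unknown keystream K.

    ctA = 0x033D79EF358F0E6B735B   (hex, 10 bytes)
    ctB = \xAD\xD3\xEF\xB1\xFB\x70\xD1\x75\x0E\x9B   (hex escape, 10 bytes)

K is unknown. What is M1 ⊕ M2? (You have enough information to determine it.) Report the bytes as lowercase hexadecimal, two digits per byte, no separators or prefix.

ctA ⊕ ctB = (M1 ⊕ K) ⊕ (M2 ⊕ K) = M1 ⊕ M2 — the shared key cancels under XOR.
03 ^ ad = ae
3d ^ d3 = ee
79 ^ ef = 96
ef ^ b1 = 5e
35 ^ fb = ce
8f ^ 70 = ff
0e ^ d1 = df
6b ^ 75 = 1e
73 ^ 0e = 7d
5b ^ 9b = c0

aeee965eceffdf1e7dc0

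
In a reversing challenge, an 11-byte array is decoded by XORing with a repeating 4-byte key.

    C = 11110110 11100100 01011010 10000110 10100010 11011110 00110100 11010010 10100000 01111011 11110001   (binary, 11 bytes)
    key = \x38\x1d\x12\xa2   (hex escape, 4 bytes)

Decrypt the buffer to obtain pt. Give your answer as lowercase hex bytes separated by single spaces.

ce f9 48 24 9a c3 26 70 98 66 e3

The 4-byte key repeats, so the effective keystream is 38 1d 12 a2 38 1d 12 a2 38 1d 12.
byte 0: 11110110 XOR 00111000 = 11001110
byte 1: 11100100 XOR 00011101 = 11111001
byte 2: 01011010 XOR 00010010 = 01001000
byte 3: 10000110 XOR 10100010 = 00100100
byte 4: 10100010 XOR 00111000 = 10011010
byte 5: 11011110 XOR 00011101 = 11000011
byte 6: 00110100 XOR 00010010 = 00100110
byte 7: 11010010 XOR 10100010 = 01110000
byte 8: 10100000 XOR 00111000 = 10011000
byte 9: 01111011 XOR 00011101 = 01100110
byte 10: 11110001 XOR 00010010 = 11100011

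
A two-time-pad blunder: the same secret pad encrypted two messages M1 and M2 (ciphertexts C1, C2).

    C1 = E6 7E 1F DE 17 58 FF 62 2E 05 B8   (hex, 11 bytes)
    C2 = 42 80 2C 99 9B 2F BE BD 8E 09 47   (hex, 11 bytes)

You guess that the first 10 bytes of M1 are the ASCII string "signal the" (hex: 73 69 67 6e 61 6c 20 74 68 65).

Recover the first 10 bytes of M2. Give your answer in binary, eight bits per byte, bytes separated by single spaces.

11010111 10010111 01010100 00101001 11101101 00011011 01100001 10101011 11001000 01101001

First, C1 ⊕ C2 = (M1 ⊕ K) ⊕ (M2 ⊕ K) = M1 ⊕ M2, so the key drops out. Then M2 = (M1 ⊕ M2) ⊕ M1 over the first 10 bytes.
byte 0: (e6 ^ 42) ^ 73 = a4 ^ 73 = d7
byte 1: (7e ^ 80) ^ 69 = fe ^ 69 = 97
byte 2: (1f ^ 2c) ^ 67 = 33 ^ 67 = 54
byte 3: (de ^ 99) ^ 6e = 47 ^ 6e = 29
byte 4: (17 ^ 9b) ^ 61 = 8c ^ 61 = ed
byte 5: (58 ^ 2f) ^ 6c = 77 ^ 6c = 1b
byte 6: (ff ^ be) ^ 20 = 41 ^ 20 = 61
byte 7: (62 ^ bd) ^ 74 = df ^ 74 = ab
byte 8: (2e ^ 8e) ^ 68 = a0 ^ 68 = c8
byte 9: (05 ^ 09) ^ 65 = 0c ^ 65 = 69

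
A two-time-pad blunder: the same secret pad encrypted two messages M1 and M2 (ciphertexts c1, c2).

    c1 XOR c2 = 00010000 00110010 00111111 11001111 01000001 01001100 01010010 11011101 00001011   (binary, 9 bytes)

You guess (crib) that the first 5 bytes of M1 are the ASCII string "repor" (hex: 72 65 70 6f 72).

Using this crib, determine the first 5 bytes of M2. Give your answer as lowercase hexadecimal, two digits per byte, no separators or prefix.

62574fa033

Since c1 ⊕ c2 = M1 ⊕ M2, XORing with the guessed M1 bytes yields the corresponding M2 bytes: M2 = (c1 ⊕ c2) ⊕ M1.
10 ⊕ 72 = 62
32 ⊕ 65 = 57
3f ⊕ 70 = 4f
cf ⊕ 6f = a0
41 ⊕ 72 = 33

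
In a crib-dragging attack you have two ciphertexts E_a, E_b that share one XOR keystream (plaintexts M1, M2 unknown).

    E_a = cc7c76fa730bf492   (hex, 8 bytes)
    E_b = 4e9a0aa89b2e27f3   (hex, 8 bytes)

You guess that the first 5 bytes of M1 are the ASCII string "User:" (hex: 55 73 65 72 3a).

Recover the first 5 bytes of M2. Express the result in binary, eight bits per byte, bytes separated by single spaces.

First, E_a ⊕ E_b = (M1 ⊕ K) ⊕ (M2 ⊕ K) = M1 ⊕ M2, so the key drops out. Then M2 = (M1 ⊕ M2) ⊕ M1 over the first 5 bytes.
byte 0: (cc XOR 4e) XOR 55 = 82 XOR 55 = d7
byte 1: (7c XOR 9a) XOR 73 = e6 XOR 73 = 95
byte 2: (76 XOR 0a) XOR 65 = 7c XOR 65 = 19
byte 3: (fa XOR a8) XOR 72 = 52 XOR 72 = 20
byte 4: (73 XOR 9b) XOR 3a = e8 XOR 3a = d2

11010111 10010101 00011001 00100000 11010010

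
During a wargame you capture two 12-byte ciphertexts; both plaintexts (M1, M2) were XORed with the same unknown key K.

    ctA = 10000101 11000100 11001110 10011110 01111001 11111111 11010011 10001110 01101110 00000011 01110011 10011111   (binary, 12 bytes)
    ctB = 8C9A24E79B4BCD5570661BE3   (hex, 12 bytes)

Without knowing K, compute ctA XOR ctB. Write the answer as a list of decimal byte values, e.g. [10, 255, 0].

ctA ⊕ ctB = (M1 ⊕ K) ⊕ (M2 ⊕ K) = M1 ⊕ M2 — the shared key cancels under XOR.
byte 0: 85 ⊕ 8c = 09
byte 1: c4 ⊕ 9a = 5e
byte 2: ce ⊕ 24 = ea
byte 3: 9e ⊕ e7 = 79
byte 4: 79 ⊕ 9b = e2
byte 5: ff ⊕ 4b = b4
byte 6: d3 ⊕ cd = 1e
byte 7: 8e ⊕ 55 = db
byte 8: 6e ⊕ 70 = 1e
byte 9: 03 ⊕ 66 = 65
byte 10: 73 ⊕ 1b = 68
byte 11: 9f ⊕ e3 = 7c

[9, 94, 234, 121, 226, 180, 30, 219, 30, 101, 104, 124]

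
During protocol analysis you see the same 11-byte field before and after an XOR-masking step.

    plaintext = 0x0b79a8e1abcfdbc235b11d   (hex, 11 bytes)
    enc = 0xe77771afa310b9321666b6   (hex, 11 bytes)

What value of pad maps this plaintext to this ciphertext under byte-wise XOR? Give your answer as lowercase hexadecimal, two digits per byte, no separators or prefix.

Since enc = plaintext ⊕ pad, XORing both sides with plaintext gives pad = plaintext ⊕ enc.
byte 0: 0b ^ e7 = ec
byte 1: 79 ^ 77 = 0e
byte 2: a8 ^ 71 = d9
byte 3: e1 ^ af = 4e
byte 4: ab ^ a3 = 08
byte 5: cf ^ 10 = df
byte 6: db ^ b9 = 62
byte 7: c2 ^ 32 = f0
byte 8: 35 ^ 16 = 23
byte 9: b1 ^ 66 = d7
byte 10: 1d ^ b6 = ab

ec0ed94e08df62f023d7ab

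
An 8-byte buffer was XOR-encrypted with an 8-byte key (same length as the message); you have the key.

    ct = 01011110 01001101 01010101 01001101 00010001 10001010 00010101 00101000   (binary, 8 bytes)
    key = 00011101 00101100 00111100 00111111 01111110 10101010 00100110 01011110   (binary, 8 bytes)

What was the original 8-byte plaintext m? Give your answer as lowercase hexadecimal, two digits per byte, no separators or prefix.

436169726f203376

 94 xor  29 =  67
 77 xor  44 =  97
 85 xor  60 = 105
 77 xor  63 = 114
 17 xor 126 = 111
138 xor 170 =  32
 21 xor  38 =  51
 40 xor  94 = 118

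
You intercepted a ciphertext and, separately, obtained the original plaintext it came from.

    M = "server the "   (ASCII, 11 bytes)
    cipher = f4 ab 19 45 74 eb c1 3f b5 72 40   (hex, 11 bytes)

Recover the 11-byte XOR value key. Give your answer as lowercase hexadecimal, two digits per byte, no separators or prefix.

87ce6b331199e14bdd1760

Since cipher = M ⊕ key, XORing both sides with M gives key = M ⊕ cipher.
byte 0: 115 ^ 244 = 135
byte 1: 101 ^ 171 = 206
byte 2: 114 ^  25 = 107
byte 3: 118 ^  69 =  51
byte 4: 101 ^ 116 =  17
byte 5: 114 ^ 235 = 153
byte 6:  32 ^ 193 = 225
byte 7: 116 ^  63 =  75
byte 8: 104 ^ 181 = 221
byte 9: 101 ^ 114 =  23
byte 10:  32 ^  64 =  96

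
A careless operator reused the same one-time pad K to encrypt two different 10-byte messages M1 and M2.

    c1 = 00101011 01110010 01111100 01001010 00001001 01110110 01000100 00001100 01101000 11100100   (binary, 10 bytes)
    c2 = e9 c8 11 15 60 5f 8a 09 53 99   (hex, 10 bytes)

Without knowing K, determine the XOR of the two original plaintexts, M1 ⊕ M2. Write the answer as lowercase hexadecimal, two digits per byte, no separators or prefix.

c1 ⊕ c2 = (M1 ⊕ K) ⊕ (M2 ⊕ K) = M1 ⊕ M2 — the shared key cancels under XOR.
00101011 ⊕ 11101001 = 11000010
01110010 ⊕ 11001000 = 10111010
01111100 ⊕ 00010001 = 01101101
01001010 ⊕ 00010101 = 01011111
00001001 ⊕ 01100000 = 01101001
01110110 ⊕ 01011111 = 00101001
01000100 ⊕ 10001010 = 11001110
00001100 ⊕ 00001001 = 00000101
01101000 ⊕ 01010011 = 00111011
11100100 ⊕ 10011001 = 01111101

c2ba6d5f6929ce053b7d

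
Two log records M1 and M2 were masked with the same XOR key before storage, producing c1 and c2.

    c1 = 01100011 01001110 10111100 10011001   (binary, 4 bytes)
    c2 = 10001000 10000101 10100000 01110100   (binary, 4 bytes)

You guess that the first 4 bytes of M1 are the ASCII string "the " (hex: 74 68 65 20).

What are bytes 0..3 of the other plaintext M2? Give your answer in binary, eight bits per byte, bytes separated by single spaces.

First, c1 ⊕ c2 = (M1 ⊕ K) ⊕ (M2 ⊕ K) = M1 ⊕ M2, so the key drops out. Then M2 = (M1 ⊕ M2) ⊕ M1 over the first 4 bytes.
byte 0: (63 ^ 88) ^ 74 = eb ^ 74 = 9f
byte 1: (4e ^ 85) ^ 68 = cb ^ 68 = a3
byte 2: (bc ^ a0) ^ 65 = 1c ^ 65 = 79
byte 3: (99 ^ 74) ^ 20 = ed ^ 20 = cd

10011111 10100011 01111001 11001101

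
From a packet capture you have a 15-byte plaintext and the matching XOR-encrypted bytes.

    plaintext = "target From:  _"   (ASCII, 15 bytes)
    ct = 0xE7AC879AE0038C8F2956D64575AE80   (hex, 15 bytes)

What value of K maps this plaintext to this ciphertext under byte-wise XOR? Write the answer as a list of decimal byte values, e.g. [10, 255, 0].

Since ct = plaintext ⊕ K, XORing both sides with plaintext gives K = plaintext ⊕ ct.
01110100 XOR 11100111 = 10010011
01100001 XOR 10101100 = 11001101
01110010 XOR 10000111 = 11110101
01100111 XOR 10011010 = 11111101
01100101 XOR 11100000 = 10000101
01110100 XOR 00000011 = 01110111
00100000 XOR 10001100 = 10101100
01000110 XOR 10001111 = 11001001
01110010 XOR 00101001 = 01011011
01101111 XOR 01010110 = 00111001
01101101 XOR 11010110 = 10111011
00111010 XOR 01000101 = 01111111
00100000 XOR 01110101 = 01010101
00100000 XOR 10101110 = 10001110
01011111 XOR 10000000 = 11011111

[147, 205, 245, 253, 133, 119, 172, 201, 91, 57, 187, 127, 85, 142, 223]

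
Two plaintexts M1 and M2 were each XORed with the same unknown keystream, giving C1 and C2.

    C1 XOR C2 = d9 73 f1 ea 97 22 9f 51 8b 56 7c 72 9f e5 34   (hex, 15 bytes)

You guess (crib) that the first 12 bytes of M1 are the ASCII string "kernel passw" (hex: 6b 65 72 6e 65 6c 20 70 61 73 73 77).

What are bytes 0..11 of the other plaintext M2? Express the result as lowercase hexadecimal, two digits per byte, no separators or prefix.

b2168384f24ebf21ea250f05

Since C1 ⊕ C2 = M1 ⊕ M2, XORing with the guessed M1 bytes yields the corresponding M2 bytes: M2 = (C1 ⊕ C2) ⊕ M1.
byte 0: 217 ⊕ 107 = 178
byte 1: 115 ⊕ 101 =  22
byte 2: 241 ⊕ 114 = 131
byte 3: 234 ⊕ 110 = 132
byte 4: 151 ⊕ 101 = 242
byte 5:  34 ⊕ 108 =  78
byte 6: 159 ⊕  32 = 191
byte 7:  81 ⊕ 112 =  33
byte 8: 139 ⊕  97 = 234
byte 9:  86 ⊕ 115 =  37
byte 10: 124 ⊕ 115 =  15
byte 11: 114 ⊕ 119 =   5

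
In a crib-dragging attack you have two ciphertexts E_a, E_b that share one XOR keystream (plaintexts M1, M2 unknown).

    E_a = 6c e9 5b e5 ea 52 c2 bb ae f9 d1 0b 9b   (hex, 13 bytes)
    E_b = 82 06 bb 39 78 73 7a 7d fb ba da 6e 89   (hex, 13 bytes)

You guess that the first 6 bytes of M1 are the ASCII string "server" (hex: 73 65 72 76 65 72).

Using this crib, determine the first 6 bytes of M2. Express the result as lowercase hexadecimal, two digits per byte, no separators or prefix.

9d8a92aaf753

First, E_a ⊕ E_b = (M1 ⊕ K) ⊕ (M2 ⊕ K) = M1 ⊕ M2, so the key drops out. Then M2 = (M1 ⊕ M2) ⊕ M1 over the first 6 bytes.
byte 0: (6c XOR 82) XOR 73 = ee XOR 73 = 9d
byte 1: (e9 XOR 06) XOR 65 = ef XOR 65 = 8a
byte 2: (5b XOR bb) XOR 72 = e0 XOR 72 = 92
byte 3: (e5 XOR 39) XOR 76 = dc XOR 76 = aa
byte 4: (ea XOR 78) XOR 65 = 92 XOR 65 = f7
byte 5: (52 XOR 73) XOR 72 = 21 XOR 72 = 53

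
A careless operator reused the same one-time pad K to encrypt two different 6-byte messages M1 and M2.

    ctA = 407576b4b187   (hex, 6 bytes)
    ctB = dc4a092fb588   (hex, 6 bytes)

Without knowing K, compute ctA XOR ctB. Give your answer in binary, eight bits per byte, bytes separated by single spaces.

10011100 00111111 01111111 10011011 00000100 00001111

ctA ⊕ ctB = (M1 ⊕ K) ⊕ (M2 ⊕ K) = M1 ⊕ M2 — the shared key cancels under XOR.
40 XOR dc = 9c
75 XOR 4a = 3f
76 XOR 09 = 7f
b4 XOR 2f = 9b
b1 XOR b5 = 04
87 XOR 88 = 0f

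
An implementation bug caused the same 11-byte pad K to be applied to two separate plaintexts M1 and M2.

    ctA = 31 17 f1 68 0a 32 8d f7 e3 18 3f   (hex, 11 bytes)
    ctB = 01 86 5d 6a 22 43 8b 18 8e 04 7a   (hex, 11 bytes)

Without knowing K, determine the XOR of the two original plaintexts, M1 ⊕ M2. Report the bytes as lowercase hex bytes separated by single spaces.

30 91 ac 02 28 71 06 ef 6d 1c 45

ctA ⊕ ctB = (M1 ⊕ K) ⊕ (M2 ⊕ K) = M1 ⊕ M2 — the shared key cancels under XOR.
byte 0: 00110001 XOR 00000001 = 00110000
byte 1: 00010111 XOR 10000110 = 10010001
byte 2: 11110001 XOR 01011101 = 10101100
byte 3: 01101000 XOR 01101010 = 00000010
byte 4: 00001010 XOR 00100010 = 00101000
byte 5: 00110010 XOR 01000011 = 01110001
byte 6: 10001101 XOR 10001011 = 00000110
byte 7: 11110111 XOR 00011000 = 11101111
byte 8: 11100011 XOR 10001110 = 01101101
byte 9: 00011000 XOR 00000100 = 00011100
byte 10: 00111111 XOR 01111010 = 01000101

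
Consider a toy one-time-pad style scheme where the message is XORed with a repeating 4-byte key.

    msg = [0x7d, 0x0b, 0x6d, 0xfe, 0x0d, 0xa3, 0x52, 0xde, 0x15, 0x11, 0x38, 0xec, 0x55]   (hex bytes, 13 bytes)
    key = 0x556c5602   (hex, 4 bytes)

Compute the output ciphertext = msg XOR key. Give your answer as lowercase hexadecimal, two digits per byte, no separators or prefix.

The 4-byte key repeats, so the effective keystream is 55 6c 56 02 55 6c 56 02 55 6c 56 02 55.
byte 0: 7d xor 55 = 28
byte 1: 0b xor 6c = 67
byte 2: 6d xor 56 = 3b
byte 3: fe xor 02 = fc
byte 4: 0d xor 55 = 58
byte 5: a3 xor 6c = cf
byte 6: 52 xor 56 = 04
byte 7: de xor 02 = dc
byte 8: 15 xor 55 = 40
byte 9: 11 xor 6c = 7d
byte 10: 38 xor 56 = 6e
byte 11: ec xor 02 = ee
byte 12: 55 xor 55 = 00

28673bfc58cf04dc407d6eee00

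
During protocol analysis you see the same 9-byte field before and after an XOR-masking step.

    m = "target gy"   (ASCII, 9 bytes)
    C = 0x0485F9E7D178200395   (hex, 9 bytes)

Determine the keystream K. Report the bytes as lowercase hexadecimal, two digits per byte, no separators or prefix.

Since C = m ⊕ K, XORing both sides with m gives K = m ⊕ C.
74 xor 04 = 70
61 xor 85 = e4
72 xor f9 = 8b
67 xor e7 = 80
65 xor d1 = b4
74 xor 78 = 0c
20 xor 20 = 00
67 xor 03 = 64
79 xor 95 = ec

70e48b80b40c0064ec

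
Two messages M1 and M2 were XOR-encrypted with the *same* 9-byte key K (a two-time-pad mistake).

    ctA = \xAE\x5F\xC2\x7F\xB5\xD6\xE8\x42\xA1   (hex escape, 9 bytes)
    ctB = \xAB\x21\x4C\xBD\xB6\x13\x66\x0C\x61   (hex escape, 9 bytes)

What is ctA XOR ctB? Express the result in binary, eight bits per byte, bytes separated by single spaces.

00000101 01111110 10001110 11000010 00000011 11000101 10001110 01001110 11000000

ctA ⊕ ctB = (M1 ⊕ K) ⊕ (M2 ⊕ K) = M1 ⊕ M2 — the shared key cancels under XOR.
ae XOR ab = 05
5f XOR 21 = 7e
c2 XOR 4c = 8e
7f XOR bd = c2
b5 XOR b6 = 03
d6 XOR 13 = c5
e8 XOR 66 = 8e
42 XOR 0c = 4e
a1 XOR 61 = c0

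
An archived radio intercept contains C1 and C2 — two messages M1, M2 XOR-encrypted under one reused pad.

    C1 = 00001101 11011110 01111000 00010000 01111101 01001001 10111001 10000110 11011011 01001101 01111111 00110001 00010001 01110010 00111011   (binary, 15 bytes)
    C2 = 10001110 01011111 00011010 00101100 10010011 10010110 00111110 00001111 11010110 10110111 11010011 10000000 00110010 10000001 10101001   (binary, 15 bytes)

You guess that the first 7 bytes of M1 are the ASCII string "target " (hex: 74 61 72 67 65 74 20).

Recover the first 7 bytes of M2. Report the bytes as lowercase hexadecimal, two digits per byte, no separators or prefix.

f7e0105b8baba7

First, C1 ⊕ C2 = (M1 ⊕ K) ⊕ (M2 ⊕ K) = M1 ⊕ M2, so the key drops out. Then M2 = (M1 ⊕ M2) ⊕ M1 over the first 7 bytes.
byte 0: (0d ^ 8e) ^ 74 = 83 ^ 74 = f7
byte 1: (de ^ 5f) ^ 61 = 81 ^ 61 = e0
byte 2: (78 ^ 1a) ^ 72 = 62 ^ 72 = 10
byte 3: (10 ^ 2c) ^ 67 = 3c ^ 67 = 5b
byte 4: (7d ^ 93) ^ 65 = ee ^ 65 = 8b
byte 5: (49 ^ 96) ^ 74 = df ^ 74 = ab
byte 6: (b9 ^ 3e) ^ 20 = 87 ^ 20 = a7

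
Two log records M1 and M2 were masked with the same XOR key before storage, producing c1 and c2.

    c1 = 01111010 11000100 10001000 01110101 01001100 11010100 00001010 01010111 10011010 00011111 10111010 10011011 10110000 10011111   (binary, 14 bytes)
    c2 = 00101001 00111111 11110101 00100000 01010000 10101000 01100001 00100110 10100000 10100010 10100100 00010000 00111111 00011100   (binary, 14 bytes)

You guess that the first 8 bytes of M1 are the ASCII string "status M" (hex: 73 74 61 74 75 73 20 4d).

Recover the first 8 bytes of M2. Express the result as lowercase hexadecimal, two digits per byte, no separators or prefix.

First, c1 ⊕ c2 = (M1 ⊕ K) ⊕ (M2 ⊕ K) = M1 ⊕ M2, so the key drops out. Then M2 = (M1 ⊕ M2) ⊕ M1 over the first 8 bytes.
byte 0: (7a xor 29) xor 73 = 53 xor 73 = 20
byte 1: (c4 xor 3f) xor 74 = fb xor 74 = 8f
byte 2: (88 xor f5) xor 61 = 7d xor 61 = 1c
byte 3: (75 xor 20) xor 74 = 55 xor 74 = 21
byte 4: (4c xor 50) xor 75 = 1c xor 75 = 69
byte 5: (d4 xor a8) xor 73 = 7c xor 73 = 0f
byte 6: (0a xor 61) xor 20 = 6b xor 20 = 4b
byte 7: (57 xor 26) xor 4d = 71 xor 4d = 3c

208f1c21690f4b3c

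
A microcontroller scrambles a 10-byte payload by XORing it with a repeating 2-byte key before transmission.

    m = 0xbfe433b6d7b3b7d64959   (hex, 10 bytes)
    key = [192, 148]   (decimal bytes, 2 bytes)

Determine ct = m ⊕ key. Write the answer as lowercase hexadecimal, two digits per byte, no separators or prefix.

The 2-byte key repeats, so the effective keystream is c0 94 c0 94 c0 94 c0 94 c0 94.
byte 0: bf ⊕ c0 = 7f
byte 1: e4 ⊕ 94 = 70
byte 2: 33 ⊕ c0 = f3
byte 3: b6 ⊕ 94 = 22
byte 4: d7 ⊕ c0 = 17
byte 5: b3 ⊕ 94 = 27
byte 6: b7 ⊕ c0 = 77
byte 7: d6 ⊕ 94 = 42
byte 8: 49 ⊕ c0 = 89
byte 9: 59 ⊕ 94 = cd

7f70f3221727774289cd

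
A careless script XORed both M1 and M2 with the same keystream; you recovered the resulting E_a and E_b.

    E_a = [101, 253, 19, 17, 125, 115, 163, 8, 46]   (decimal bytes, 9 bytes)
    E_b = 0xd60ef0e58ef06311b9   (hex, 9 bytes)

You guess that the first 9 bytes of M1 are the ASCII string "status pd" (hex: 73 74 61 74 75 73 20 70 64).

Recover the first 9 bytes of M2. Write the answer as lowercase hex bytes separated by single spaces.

c0 87 82 80 86 f0 e0 69 f3

First, E_a ⊕ E_b = (M1 ⊕ K) ⊕ (M2 ⊕ K) = M1 ⊕ M2, so the key drops out. Then M2 = (M1 ⊕ M2) ⊕ M1 over the first 9 bytes.
byte 0: (65 xor d6) xor 73 = b3 xor 73 = c0
byte 1: (fd xor 0e) xor 74 = f3 xor 74 = 87
byte 2: (13 xor f0) xor 61 = e3 xor 61 = 82
byte 3: (11 xor e5) xor 74 = f4 xor 74 = 80
byte 4: (7d xor 8e) xor 75 = f3 xor 75 = 86
byte 5: (73 xor f0) xor 73 = 83 xor 73 = f0
byte 6: (a3 xor 63) xor 20 = c0 xor 20 = e0
byte 7: (08 xor 11) xor 70 = 19 xor 70 = 69
byte 8: (2e xor b9) xor 64 = 97 xor 64 = f3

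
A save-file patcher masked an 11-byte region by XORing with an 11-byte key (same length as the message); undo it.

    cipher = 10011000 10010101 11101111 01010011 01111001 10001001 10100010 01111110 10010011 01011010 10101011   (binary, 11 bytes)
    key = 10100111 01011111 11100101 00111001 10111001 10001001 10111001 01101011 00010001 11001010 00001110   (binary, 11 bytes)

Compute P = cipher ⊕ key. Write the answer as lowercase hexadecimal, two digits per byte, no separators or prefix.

3fca0a6ac0001b158290a5

10011000 XOR 10100111 = 00111111
10010101 XOR 01011111 = 11001010
11101111 XOR 11100101 = 00001010
01010011 XOR 00111001 = 01101010
01111001 XOR 10111001 = 11000000
10001001 XOR 10001001 = 00000000
10100010 XOR 10111001 = 00011011
01111110 XOR 01101011 = 00010101
10010011 XOR 00010001 = 10000010
01011010 XOR 11001010 = 10010000
10101011 XOR 00001110 = 10100101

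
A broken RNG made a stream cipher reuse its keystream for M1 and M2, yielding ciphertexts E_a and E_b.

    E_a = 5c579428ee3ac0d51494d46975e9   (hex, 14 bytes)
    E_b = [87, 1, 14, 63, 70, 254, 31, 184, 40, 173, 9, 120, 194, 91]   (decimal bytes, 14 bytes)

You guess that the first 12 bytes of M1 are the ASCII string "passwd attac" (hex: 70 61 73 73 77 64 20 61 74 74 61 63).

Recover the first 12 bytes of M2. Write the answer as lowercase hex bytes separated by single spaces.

7b 37 e9 64 df a0 ff 0c 48 4d bc 72

First, E_a ⊕ E_b = (M1 ⊕ K) ⊕ (M2 ⊕ K) = M1 ⊕ M2, so the key drops out. Then M2 = (M1 ⊕ M2) ⊕ M1 over the first 12 bytes.
byte 0: (5c XOR 57) XOR 70 = 0b XOR 70 = 7b
byte 1: (57 XOR 01) XOR 61 = 56 XOR 61 = 37
byte 2: (94 XOR 0e) XOR 73 = 9a XOR 73 = e9
byte 3: (28 XOR 3f) XOR 73 = 17 XOR 73 = 64
byte 4: (ee XOR 46) XOR 77 = a8 XOR 77 = df
byte 5: (3a XOR fe) XOR 64 = c4 XOR 64 = a0
byte 6: (c0 XOR 1f) XOR 20 = df XOR 20 = ff
byte 7: (d5 XOR b8) XOR 61 = 6d XOR 61 = 0c
byte 8: (14 XOR 28) XOR 74 = 3c XOR 74 = 48
byte 9: (94 XOR ad) XOR 74 = 39 XOR 74 = 4d
byte 10: (d4 XOR 09) XOR 61 = dd XOR 61 = bc
byte 11: (69 XOR 78) XOR 63 = 11 XOR 63 = 72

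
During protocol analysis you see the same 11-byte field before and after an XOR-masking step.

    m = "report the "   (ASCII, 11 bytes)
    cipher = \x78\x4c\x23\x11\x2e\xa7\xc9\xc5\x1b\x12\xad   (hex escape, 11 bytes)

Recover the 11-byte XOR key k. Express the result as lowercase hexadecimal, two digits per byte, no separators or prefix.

Since cipher = m ⊕ k, XORing both sides with m gives k = m ⊕ cipher.
72 XOR 78 = 0a
65 XOR 4c = 29
70 XOR 23 = 53
6f XOR 11 = 7e
72 XOR 2e = 5c
74 XOR a7 = d3
20 XOR c9 = e9
74 XOR c5 = b1
68 XOR 1b = 73
65 XOR 12 = 77
20 XOR ad = 8d

0a29537e5cd3e9b173778d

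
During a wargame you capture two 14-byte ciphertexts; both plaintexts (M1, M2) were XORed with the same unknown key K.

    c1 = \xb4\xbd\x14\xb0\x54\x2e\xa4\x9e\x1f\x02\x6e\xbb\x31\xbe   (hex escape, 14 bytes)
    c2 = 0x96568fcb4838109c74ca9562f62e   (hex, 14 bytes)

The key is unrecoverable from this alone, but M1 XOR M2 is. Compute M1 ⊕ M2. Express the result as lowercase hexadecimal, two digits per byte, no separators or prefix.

22eb9b7b1c16b4026bc8fbd9c790

c1 ⊕ c2 = (M1 ⊕ K) ⊕ (M2 ⊕ K) = M1 ⊕ M2 — the shared key cancels under XOR.
b4 xor 96 = 22
bd xor 56 = eb
14 xor 8f = 9b
b0 xor cb = 7b
54 xor 48 = 1c
2e xor 38 = 16
a4 xor 10 = b4
9e xor 9c = 02
1f xor 74 = 6b
02 xor ca = c8
6e xor 95 = fb
bb xor 62 = d9
31 xor f6 = c7
be xor 2e = 90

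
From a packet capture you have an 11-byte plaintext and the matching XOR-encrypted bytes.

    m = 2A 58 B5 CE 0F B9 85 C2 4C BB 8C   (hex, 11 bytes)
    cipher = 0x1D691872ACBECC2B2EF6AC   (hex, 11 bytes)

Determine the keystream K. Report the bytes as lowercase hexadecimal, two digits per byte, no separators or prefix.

Since cipher = m ⊕ K, XORing both sides with m gives K = m ⊕ cipher.
byte 0: 2a xor 1d = 37
byte 1: 58 xor 69 = 31
byte 2: b5 xor 18 = ad
byte 3: ce xor 72 = bc
byte 4: 0f xor ac = a3
byte 5: b9 xor be = 07
byte 6: 85 xor cc = 49
byte 7: c2 xor 2b = e9
byte 8: 4c xor 2e = 62
byte 9: bb xor f6 = 4d
byte 10: 8c xor ac = 20

3731adbca30749e9624d20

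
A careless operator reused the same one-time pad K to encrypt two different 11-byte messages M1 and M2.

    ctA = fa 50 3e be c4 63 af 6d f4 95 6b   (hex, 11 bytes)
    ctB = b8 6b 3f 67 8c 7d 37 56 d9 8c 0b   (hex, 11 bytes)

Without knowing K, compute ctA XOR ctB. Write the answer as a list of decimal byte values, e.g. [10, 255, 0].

ctA ⊕ ctB = (M1 ⊕ K) ⊕ (M2 ⊕ K) = M1 ⊕ M2 — the shared key cancels under XOR.
byte 0: fa xor b8 = 42
byte 1: 50 xor 6b = 3b
byte 2: 3e xor 3f = 01
byte 3: be xor 67 = d9
byte 4: c4 xor 8c = 48
byte 5: 63 xor 7d = 1e
byte 6: af xor 37 = 98
byte 7: 6d xor 56 = 3b
byte 8: f4 xor d9 = 2d
byte 9: 95 xor 8c = 19
byte 10: 6b xor 0b = 60

[66, 59, 1, 217, 72, 30, 152, 59, 45, 25, 96]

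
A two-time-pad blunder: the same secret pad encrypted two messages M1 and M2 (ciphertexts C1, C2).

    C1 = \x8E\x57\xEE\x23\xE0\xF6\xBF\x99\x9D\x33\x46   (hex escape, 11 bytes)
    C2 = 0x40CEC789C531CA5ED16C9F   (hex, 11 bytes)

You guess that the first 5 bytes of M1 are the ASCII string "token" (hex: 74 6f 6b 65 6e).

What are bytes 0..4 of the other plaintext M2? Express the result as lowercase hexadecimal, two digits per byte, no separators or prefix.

baf642cf4b

First, C1 ⊕ C2 = (M1 ⊕ K) ⊕ (M2 ⊕ K) = M1 ⊕ M2, so the key drops out. Then M2 = (M1 ⊕ M2) ⊕ M1 over the first 5 bytes.
byte 0: (8e ^ 40) ^ 74 = ce ^ 74 = ba
byte 1: (57 ^ ce) ^ 6f = 99 ^ 6f = f6
byte 2: (ee ^ c7) ^ 6b = 29 ^ 6b = 42
byte 3: (23 ^ 89) ^ 65 = aa ^ 65 = cf
byte 4: (e0 ^ c5) ^ 6e = 25 ^ 6e = 4b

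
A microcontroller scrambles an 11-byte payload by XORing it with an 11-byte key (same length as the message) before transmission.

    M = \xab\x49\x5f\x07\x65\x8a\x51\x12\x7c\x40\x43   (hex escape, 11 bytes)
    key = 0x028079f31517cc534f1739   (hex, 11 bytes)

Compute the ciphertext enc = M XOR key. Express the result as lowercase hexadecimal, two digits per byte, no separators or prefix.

10101011 XOR 00000010 = 10101001
01001001 XOR 10000000 = 11001001
01011111 XOR 01111001 = 00100110
00000111 XOR 11110011 = 11110100
01100101 XOR 00010101 = 01110000
10001010 XOR 00010111 = 10011101
01010001 XOR 11001100 = 10011101
00010010 XOR 01010011 = 01000001
01111100 XOR 01001111 = 00110011
01000000 XOR 00010111 = 01010111
01000011 XOR 00111001 = 01111010

a9c926f4709d9d4133577a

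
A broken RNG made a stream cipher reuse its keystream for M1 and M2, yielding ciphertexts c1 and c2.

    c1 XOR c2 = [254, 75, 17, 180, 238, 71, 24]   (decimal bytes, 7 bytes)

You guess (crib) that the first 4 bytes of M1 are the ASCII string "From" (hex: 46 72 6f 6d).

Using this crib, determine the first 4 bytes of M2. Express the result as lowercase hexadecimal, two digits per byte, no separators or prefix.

b8397ed9

Since c1 ⊕ c2 = M1 ⊕ M2, XORing with the guessed M1 bytes yields the corresponding M2 bytes: M2 = (c1 ⊕ c2) ⊕ M1.
byte 0: fe xor 46 = b8
byte 1: 4b xor 72 = 39
byte 2: 11 xor 6f = 7e
byte 3: b4 xor 6d = d9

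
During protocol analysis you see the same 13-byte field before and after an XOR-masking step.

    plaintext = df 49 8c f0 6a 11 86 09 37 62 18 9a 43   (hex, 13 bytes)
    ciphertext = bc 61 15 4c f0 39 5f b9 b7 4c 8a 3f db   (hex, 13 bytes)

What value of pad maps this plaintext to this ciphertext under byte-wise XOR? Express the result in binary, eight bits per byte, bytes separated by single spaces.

Since ciphertext = plaintext ⊕ pad, XORing both sides with plaintext gives pad = plaintext ⊕ ciphertext.
11011111 ⊕ 10111100 = 01100011
01001001 ⊕ 01100001 = 00101000
10001100 ⊕ 00010101 = 10011001
11110000 ⊕ 01001100 = 10111100
01101010 ⊕ 11110000 = 10011010
00010001 ⊕ 00111001 = 00101000
10000110 ⊕ 01011111 = 11011001
00001001 ⊕ 10111001 = 10110000
00110111 ⊕ 10110111 = 10000000
01100010 ⊕ 01001100 = 00101110
00011000 ⊕ 10001010 = 10010010
10011010 ⊕ 00111111 = 10100101
01000011 ⊕ 11011011 = 10011000

01100011 00101000 10011001 10111100 10011010 00101000 11011001 10110000 10000000 00101110 10010010 10100101 10011000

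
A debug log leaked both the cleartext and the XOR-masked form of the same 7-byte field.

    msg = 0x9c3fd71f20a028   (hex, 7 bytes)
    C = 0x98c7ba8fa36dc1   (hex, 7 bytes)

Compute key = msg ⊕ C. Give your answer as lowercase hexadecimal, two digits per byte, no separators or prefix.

Since C = msg ⊕ key, XORing both sides with msg gives key = msg ⊕ C.
156 ⊕ 152 =   4
 63 ⊕ 199 = 248
215 ⊕ 186 = 109
 31 ⊕ 143 = 144
 32 ⊕ 163 = 131
160 ⊕ 109 = 205
 40 ⊕ 193 = 233

04f86d9083cde9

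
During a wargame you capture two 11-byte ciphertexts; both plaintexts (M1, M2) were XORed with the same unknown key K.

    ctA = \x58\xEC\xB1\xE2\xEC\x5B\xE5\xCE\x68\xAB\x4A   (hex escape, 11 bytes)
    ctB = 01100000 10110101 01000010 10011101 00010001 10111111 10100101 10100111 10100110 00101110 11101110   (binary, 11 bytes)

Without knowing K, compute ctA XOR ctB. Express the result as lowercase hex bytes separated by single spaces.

38 59 f3 7f fd e4 40 69 ce 85 a4

ctA ⊕ ctB = (M1 ⊕ K) ⊕ (M2 ⊕ K) = M1 ⊕ M2 — the shared key cancels under XOR.
58 ^ 60 = 38
ec ^ b5 = 59
b1 ^ 42 = f3
e2 ^ 9d = 7f
ec ^ 11 = fd
5b ^ bf = e4
e5 ^ a5 = 40
ce ^ a7 = 69
68 ^ a6 = ce
ab ^ 2e = 85
4a ^ ee = a4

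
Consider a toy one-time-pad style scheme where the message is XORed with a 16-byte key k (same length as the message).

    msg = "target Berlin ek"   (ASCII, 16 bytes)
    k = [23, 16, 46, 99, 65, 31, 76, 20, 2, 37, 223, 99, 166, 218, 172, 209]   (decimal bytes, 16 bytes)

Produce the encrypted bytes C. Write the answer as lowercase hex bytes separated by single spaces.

63 71 5c 04 24 6b 6c 56 67 57 b3 0a c8 fa c9 ba

74 XOR 17 = 63
61 XOR 10 = 71
72 XOR 2e = 5c
67 XOR 63 = 04
65 XOR 41 = 24
74 XOR 1f = 6b
20 XOR 4c = 6c
42 XOR 14 = 56
65 XOR 02 = 67
72 XOR 25 = 57
6c XOR df = b3
69 XOR 63 = 0a
6e XOR a6 = c8
20 XOR da = fa
65 XOR ac = c9
6b XOR d1 = ba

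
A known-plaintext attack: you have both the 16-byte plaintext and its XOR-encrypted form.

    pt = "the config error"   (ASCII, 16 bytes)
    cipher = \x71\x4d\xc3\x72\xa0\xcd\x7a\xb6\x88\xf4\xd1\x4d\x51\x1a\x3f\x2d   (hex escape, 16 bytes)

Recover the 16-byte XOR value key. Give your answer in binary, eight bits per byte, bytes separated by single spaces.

00000101 00100101 10100110 01010010 11000011 10100010 00010100 11010000 11100001 10010011 11110001 00101000 00100011 01101000 01010000 01011111

Since cipher = pt ⊕ key, XORing both sides with pt gives key = pt ⊕ cipher.
byte 0: 74 ⊕ 71 = 05
byte 1: 68 ⊕ 4d = 25
byte 2: 65 ⊕ c3 = a6
byte 3: 20 ⊕ 72 = 52
byte 4: 63 ⊕ a0 = c3
byte 5: 6f ⊕ cd = a2
byte 6: 6e ⊕ 7a = 14
byte 7: 66 ⊕ b6 = d0
byte 8: 69 ⊕ 88 = e1
byte 9: 67 ⊕ f4 = 93
byte 10: 20 ⊕ d1 = f1
byte 11: 65 ⊕ 4d = 28
byte 12: 72 ⊕ 51 = 23
byte 13: 72 ⊕ 1a = 68
byte 14: 6f ⊕ 3f = 50
byte 15: 72 ⊕ 2d = 5f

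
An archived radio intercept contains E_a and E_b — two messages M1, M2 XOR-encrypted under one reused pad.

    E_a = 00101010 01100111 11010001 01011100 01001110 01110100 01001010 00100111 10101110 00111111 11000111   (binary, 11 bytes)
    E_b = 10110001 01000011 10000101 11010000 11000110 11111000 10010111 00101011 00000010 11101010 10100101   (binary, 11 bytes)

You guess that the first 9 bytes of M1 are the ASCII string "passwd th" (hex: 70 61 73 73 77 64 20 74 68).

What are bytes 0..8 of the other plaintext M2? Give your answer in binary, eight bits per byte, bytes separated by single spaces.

First, E_a ⊕ E_b = (M1 ⊕ K) ⊕ (M2 ⊕ K) = M1 ⊕ M2, so the key drops out. Then M2 = (M1 ⊕ M2) ⊕ M1 over the first 9 bytes.
byte 0: (2a xor b1) xor 70 = 9b xor 70 = eb
byte 1: (67 xor 43) xor 61 = 24 xor 61 = 45
byte 2: (d1 xor 85) xor 73 = 54 xor 73 = 27
byte 3: (5c xor d0) xor 73 = 8c xor 73 = ff
byte 4: (4e xor c6) xor 77 = 88 xor 77 = ff
byte 5: (74 xor f8) xor 64 = 8c xor 64 = e8
byte 6: (4a xor 97) xor 20 = dd xor 20 = fd
byte 7: (27 xor 2b) xor 74 = 0c xor 74 = 78
byte 8: (ae xor 02) xor 68 = ac xor 68 = c4

11101011 01000101 00100111 11111111 11111111 11101000 11111101 01111000 11000100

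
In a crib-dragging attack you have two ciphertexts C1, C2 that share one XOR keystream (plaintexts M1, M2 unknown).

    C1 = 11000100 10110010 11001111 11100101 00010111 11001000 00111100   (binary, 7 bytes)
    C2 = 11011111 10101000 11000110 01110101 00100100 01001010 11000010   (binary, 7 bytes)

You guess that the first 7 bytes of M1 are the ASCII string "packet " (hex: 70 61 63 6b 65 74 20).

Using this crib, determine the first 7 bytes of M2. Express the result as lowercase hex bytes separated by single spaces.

6b 7b 6a fb 56 f6 de

First, C1 ⊕ C2 = (M1 ⊕ K) ⊕ (M2 ⊕ K) = M1 ⊕ M2, so the key drops out. Then M2 = (M1 ⊕ M2) ⊕ M1 over the first 7 bytes.
byte 0: (c4 XOR df) XOR 70 = 1b XOR 70 = 6b
byte 1: (b2 XOR a8) XOR 61 = 1a XOR 61 = 7b
byte 2: (cf XOR c6) XOR 63 = 09 XOR 63 = 6a
byte 3: (e5 XOR 75) XOR 6b = 90 XOR 6b = fb
byte 4: (17 XOR 24) XOR 65 = 33 XOR 65 = 56
byte 5: (c8 XOR 4a) XOR 74 = 82 XOR 74 = f6
byte 6: (3c XOR c2) XOR 20 = fe XOR 20 = de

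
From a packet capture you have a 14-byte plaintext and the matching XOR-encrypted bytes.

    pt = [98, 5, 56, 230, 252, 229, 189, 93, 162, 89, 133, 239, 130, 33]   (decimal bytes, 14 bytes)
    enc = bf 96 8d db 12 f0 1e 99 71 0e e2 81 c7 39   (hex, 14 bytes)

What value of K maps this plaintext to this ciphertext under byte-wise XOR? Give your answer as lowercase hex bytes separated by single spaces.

Since enc = pt ⊕ K, XORing both sides with pt gives K = pt ⊕ enc.
01100010 ^ 10111111 = 11011101
00000101 ^ 10010110 = 10010011
00111000 ^ 10001101 = 10110101
11100110 ^ 11011011 = 00111101
11111100 ^ 00010010 = 11101110
11100101 ^ 11110000 = 00010101
10111101 ^ 00011110 = 10100011
01011101 ^ 10011001 = 11000100
10100010 ^ 01110001 = 11010011
01011001 ^ 00001110 = 01010111
10000101 ^ 11100010 = 01100111
11101111 ^ 10000001 = 01101110
10000010 ^ 11000111 = 01000101
00100001 ^ 00111001 = 00011000

dd 93 b5 3d ee 15 a3 c4 d3 57 67 6e 45 18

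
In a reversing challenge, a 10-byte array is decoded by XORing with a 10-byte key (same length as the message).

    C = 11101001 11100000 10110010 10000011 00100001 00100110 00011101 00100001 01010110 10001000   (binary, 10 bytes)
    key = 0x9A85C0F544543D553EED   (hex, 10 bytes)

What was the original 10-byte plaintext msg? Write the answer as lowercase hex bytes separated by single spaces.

e9 ⊕ 9a = 73
e0 ⊕ 85 = 65
b2 ⊕ c0 = 72
83 ⊕ f5 = 76
21 ⊕ 44 = 65
26 ⊕ 54 = 72
1d ⊕ 3d = 20
21 ⊕ 55 = 74
56 ⊕ 3e = 68
88 ⊕ ed = 65

73 65 72 76 65 72 20 74 68 65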